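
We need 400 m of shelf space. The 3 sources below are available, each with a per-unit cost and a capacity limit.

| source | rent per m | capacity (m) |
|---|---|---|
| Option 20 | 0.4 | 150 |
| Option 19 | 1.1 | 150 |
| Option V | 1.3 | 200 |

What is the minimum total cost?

355

Fill from the cheapest source first.
Option 20 (0.4): use full 150 — 250 m to go.
Take 150 from Option 19 at 1.1 — need 100 more.
Option V (1.3): take the remaining 100 — done.
Cost = 150×0.4 + 150×1.1 + 100×1.3 = 355.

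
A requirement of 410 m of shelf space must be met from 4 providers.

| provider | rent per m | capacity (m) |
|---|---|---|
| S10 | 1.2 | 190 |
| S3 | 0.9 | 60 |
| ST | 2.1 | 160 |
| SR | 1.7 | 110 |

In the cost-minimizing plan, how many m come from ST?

Fill from the cheapest provider first.
Take 60 from S3 at 0.9 — need 350 more.
S10 (1.2): use full 190 — 160 m to go.
Take 110 from SR at 1.7 — need 50 more.
ST (2.1): take the remaining 50 — done.

50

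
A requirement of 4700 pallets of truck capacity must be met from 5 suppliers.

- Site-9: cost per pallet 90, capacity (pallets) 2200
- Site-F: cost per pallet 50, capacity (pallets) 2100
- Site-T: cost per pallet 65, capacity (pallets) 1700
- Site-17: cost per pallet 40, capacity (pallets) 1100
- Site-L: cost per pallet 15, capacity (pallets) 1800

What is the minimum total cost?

161000

Fill from the cheapest supplier first.
Site-L (15): use full 1800 — 2900 pallets to go.
Site-17 (40): use full 1100 — 1800 pallets to go.
Site-F (50): take the remaining 1800 — done.
Site-T, Site-9: unused.
Cost = 1800×15 + 1100×40 + 1800×50 = 161000.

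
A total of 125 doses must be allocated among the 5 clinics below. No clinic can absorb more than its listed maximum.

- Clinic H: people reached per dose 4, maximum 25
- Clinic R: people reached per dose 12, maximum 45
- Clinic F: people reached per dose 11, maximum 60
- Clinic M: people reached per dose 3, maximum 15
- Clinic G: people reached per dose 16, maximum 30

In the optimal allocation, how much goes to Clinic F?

50

Rank by people reached per dose: Clinic G 16 > Clinic R 12 > Clinic F 11 > Clinic H 4 > Clinic M 3.
Give Clinic G 30 to hit its cap of 30 — 95 left.
Clinic R takes 45 to reach its cap of 45 — 50 left.
Clinic F: +50 (room for 60) → 50. Pool exhausted.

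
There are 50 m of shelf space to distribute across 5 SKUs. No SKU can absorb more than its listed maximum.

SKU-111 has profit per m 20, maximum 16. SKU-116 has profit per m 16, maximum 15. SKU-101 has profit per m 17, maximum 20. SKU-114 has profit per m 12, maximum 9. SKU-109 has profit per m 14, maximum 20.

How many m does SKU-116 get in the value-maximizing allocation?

Order the SKUs by profit per m: SKU-111 20 > SKU-101 17 > SKU-116 16 > SKU-109 14 > SKU-114 12.
SKU-111: +16 to 16 (cap) — 34 left.
SKU-101: +20 to 20 (cap) — 14 left.
SKU-116: +14 (room for 15) → 14. Pool exhausted.

14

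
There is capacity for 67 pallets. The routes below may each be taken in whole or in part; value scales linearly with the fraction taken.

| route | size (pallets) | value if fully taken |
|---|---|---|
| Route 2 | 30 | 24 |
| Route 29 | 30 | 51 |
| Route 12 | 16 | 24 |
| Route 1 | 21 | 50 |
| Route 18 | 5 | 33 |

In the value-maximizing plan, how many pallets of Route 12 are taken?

Sort by value density: Route 18 33/5≈6.6, Route 1 50/21≈2.38, Route 29 51/30≈1.7, Route 12 24/16≈1.5, Route 2 24/30≈0.8.
Take all of Route 18 (5 pallets, value 33) → 62 pallets left.
Take all of Route 1 (21 pallets, value 50) → 41 pallets left.
Route 29: take in full, 30 pallets for value 51 → 11 left.
11 pallets left: a 11/16 share of Route 12 gives 24×11/16 = 16.5.

11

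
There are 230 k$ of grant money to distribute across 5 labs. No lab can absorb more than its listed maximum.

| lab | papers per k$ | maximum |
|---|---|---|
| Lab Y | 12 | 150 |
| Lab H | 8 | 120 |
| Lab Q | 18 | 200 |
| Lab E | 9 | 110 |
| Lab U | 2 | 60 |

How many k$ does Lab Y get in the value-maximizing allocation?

Rank by papers per k$: Lab Q 18 > Lab Y 12 > Lab E 9 > Lab H 8 > Lab U 2.
Lab Q takes 200 to reach its cap of 200 ; 30 left.
Lab Y has room for 150 but only 30 remain, so it gets 30.

30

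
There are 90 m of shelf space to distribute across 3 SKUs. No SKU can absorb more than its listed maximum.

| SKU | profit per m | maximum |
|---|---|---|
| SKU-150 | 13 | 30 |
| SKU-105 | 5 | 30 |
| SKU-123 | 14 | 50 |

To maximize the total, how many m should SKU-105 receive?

Order the SKUs by profit per m: SKU-123 14 > SKU-150 13 > SKU-105 5.
SKU-123: +50 to 50 (cap) → 40 left.
SKU-150 takes 30 to reach its cap of 30 → 10 left.
SKU-105: +10 (room for 30) → 10. Pool exhausted.

10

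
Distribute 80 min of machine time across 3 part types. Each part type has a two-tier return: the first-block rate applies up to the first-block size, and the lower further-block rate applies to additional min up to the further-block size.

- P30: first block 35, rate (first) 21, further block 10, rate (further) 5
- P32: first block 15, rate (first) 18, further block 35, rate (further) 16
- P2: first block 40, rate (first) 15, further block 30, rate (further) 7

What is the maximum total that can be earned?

1485

Treat each block as its own option and order by rate: P30/first 21 > P32/first 18 > P32/second 16 > P2/first 15 > P2/second 7 > P30/second 5.
Fill P30 first block (35 at 21) → 45 left.
P32 first at 18: fill all 15 → 30 left.
30 remain; put them into P32 second at 16.
Total = 21×35 + 18×15 + 16×30 = 1485.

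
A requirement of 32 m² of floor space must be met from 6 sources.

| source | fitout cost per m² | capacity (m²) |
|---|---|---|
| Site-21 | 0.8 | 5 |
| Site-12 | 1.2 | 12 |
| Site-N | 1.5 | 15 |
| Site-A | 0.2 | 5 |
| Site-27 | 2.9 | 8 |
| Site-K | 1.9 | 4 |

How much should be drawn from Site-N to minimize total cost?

10

Cheapest first:
Site-A at 0.2: take all 5 m² ; 27 still needed.
Site-21 at 0.8: take all 5 m² ; 22 still needed.
Take 12 from Site-12 at 1.2 ; need 10 more.
Site-N at 1.5: take 10 of its 15 ; requirement met.
Site-K, Site-27: unused.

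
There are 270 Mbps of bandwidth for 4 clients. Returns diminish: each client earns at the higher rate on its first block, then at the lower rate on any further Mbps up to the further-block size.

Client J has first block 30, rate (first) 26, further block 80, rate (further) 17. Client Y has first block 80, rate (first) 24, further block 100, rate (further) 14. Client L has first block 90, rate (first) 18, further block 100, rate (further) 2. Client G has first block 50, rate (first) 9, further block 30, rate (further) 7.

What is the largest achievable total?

Order all 8 blocks by rate: Client J/first 26 > Client Y/first 24 > Client L/first 18 > Client J/second 17 > Client Y/second 14 > Client G/first 9 > Client G/second 7 > Client L/second 2.
Client J first at 26: fill all 30 ; 240 left.
Fill Client Y first block (80 at 24) ; 160 left.
Fill Client L first block (90 at 18) ; 70 left.
Client J/second: +70 of 80 at 17; pool empty.
Total = 26×30 + 24×80 + 18×90 + 17×70 = 5510.

5510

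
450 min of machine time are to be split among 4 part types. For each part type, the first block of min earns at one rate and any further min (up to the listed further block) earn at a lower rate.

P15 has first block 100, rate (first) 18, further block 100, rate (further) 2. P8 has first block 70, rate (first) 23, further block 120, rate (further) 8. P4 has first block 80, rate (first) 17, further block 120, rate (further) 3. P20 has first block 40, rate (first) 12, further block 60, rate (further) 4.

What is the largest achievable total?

Treat each block as its own option and order by rate: P8/first 23 > P15/first 18 > P4/first 17 > P20/first 12 > P8/second 8 > P20/second 4 > P4/second 3 > P15/second 2.
P8/first (23): +70 ; 380 left.
P15/first (18): +100 ; 280 left.
Fill P4 first block (80 at 17) ; 200 left.
Fill P20 first block (40 at 12) ; 160 left.
Fill P8 second block (120 at 8) ; 40 left.
40 remain; put them into P20 second at 4.
Total = 23×70 + 18×100 + 17×80 + 12×40 + 8×120 + 4×40 = 6370.

6370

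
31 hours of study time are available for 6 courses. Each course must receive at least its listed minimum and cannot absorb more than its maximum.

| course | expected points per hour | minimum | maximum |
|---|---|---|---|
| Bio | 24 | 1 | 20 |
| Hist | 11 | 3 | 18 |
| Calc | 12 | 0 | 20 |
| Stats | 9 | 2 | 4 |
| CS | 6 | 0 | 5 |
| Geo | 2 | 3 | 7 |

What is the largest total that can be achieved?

573

Meeting every minimum uses 1+3+0+2+0+3 = 9 hours, leaving 22.
Rank by expected points per hour: Bio 24 > Calc 12 > Hist 11 > Stats 9 > CS 6 > Geo 2.
Bio: +19 to 20 (cap) ; 3 left.
Only 3 left; Calc takes them to reach 3.
Total = 24×20 + 11×3 + 12×3 + 9×2 + 2×3 = 573.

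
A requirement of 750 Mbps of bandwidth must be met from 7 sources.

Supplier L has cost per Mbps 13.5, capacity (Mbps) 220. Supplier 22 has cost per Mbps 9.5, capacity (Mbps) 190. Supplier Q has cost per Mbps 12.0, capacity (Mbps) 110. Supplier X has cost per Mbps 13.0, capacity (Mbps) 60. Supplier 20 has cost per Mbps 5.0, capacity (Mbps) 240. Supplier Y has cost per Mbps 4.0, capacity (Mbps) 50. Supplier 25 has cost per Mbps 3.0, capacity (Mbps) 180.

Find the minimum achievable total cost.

Fill from the cheapest source first.
Supplier 25 (3.0): use full 180 → 570 Mbps to go.
Supplier Y at 4.0: take all 50 Mbps → 520 still needed.
Supplier 20 (5.0): use full 240 → 280 Mbps to go.
Supplier 22 (9.5): use full 190 → 90 Mbps to go.
Take 90 from Supplier Q at 12.0 to finish.
Supplier X, Supplier L: unused.
Cost = 180×3.0 + 50×4.0 + 240×5.0 + 190×9.5 + 90×12.0 = 4825.

4825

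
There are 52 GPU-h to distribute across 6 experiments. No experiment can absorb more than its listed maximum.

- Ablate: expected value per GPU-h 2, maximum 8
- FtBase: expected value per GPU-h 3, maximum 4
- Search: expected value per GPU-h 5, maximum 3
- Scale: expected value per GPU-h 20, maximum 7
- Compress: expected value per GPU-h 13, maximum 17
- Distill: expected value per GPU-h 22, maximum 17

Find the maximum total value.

770

Highest expected value per GPU-h first: Distill 22 > Scale 20 > Compress 13 > Search 5 > FtBase 3 > Ablate 2.
Give Distill 17 to hit its cap of 17 ; 35 left.
Give Scale 7 to hit its cap of 7 ; 28 left.
Give Compress 17 to hit its cap of 17 ; 11 left.
Search takes 3 to reach its cap of 3 ; 8 left.
FtBase takes 4 to reach its cap of 4 ; 4 left.
Only 4 left; Ablate takes them to reach 4.
Total = 2×4 + 3×4 + 5×3 + 20×7 + 13×17 + 22×17 = 770.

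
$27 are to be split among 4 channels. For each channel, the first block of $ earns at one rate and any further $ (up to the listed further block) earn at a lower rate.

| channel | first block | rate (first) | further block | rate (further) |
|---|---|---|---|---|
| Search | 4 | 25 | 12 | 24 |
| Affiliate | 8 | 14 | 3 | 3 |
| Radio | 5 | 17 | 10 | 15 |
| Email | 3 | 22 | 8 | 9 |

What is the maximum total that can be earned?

584

Treat each block as its own option and order by rate: Search/T1 25 > Search/T2 24 > Email/T1 22 > Radio/T1 17 > Radio/T2 15 > Affiliate/T1 14 > Email/T2 9 > Affiliate/T2 3.
Fill Search T1 block (4 at 25) → 23 left.
Search/T2 (24): +12 → 11 left.
Fill Email T1 block (3 at 22) → 8 left.
Radio/T1 (17): +5 → 3 left.
3 remain; put them into Radio T2 at 15.
Total = 25×4 + 24×12 + 22×3 + 17×5 + 15×3 = 584.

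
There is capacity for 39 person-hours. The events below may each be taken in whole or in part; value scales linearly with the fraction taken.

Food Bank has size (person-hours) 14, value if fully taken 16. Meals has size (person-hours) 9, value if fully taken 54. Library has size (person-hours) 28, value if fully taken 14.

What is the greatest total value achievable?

78

Best value per unit of size first: Meals 54/9≈6, Food Bank 16/14≈1.14, Library 14/28≈0.5.
Take all of Meals (9 person-hours, value 54) — 30 person-hours left.
Food Bank: take in full, 14 person-hours for value 16 — 16 left.
16 person-hours left: a 16/28 share of Library gives 14×16/28 = 8.
Total value = 78.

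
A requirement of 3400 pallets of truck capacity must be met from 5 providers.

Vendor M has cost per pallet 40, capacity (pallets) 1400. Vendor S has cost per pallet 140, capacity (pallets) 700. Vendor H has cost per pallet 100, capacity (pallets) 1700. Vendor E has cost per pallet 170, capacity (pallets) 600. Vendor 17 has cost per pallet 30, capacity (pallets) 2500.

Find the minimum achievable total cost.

111000

Cheapest first:
Vendor 17 at 30: take all 2500 pallets ; 900 still needed.
Vendor M (40): take the remaining 900 ; done.
Vendor H, Vendor S, Vendor E: unused.
Cost = 2500×30 + 900×40 = 111000.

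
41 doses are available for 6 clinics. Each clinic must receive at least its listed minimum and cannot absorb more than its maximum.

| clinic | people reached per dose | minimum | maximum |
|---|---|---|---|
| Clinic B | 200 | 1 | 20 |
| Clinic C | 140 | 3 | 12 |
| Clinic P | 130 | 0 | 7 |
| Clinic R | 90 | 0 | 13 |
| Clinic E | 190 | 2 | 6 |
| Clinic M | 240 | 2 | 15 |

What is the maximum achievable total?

8590

Meeting every minimum uses 1+3+0+0+2+2 = 8 doses, leaving 33.
Highest people reached per dose first: Clinic M 240 > Clinic B 200 > Clinic E 190 > Clinic C 140 > Clinic P 130 > Clinic R 90.
Clinic M takes 13 more to reach its cap of 15 — 20 left.
Give Clinic B 19 more to hit its cap of 20 — 1 left.
Clinic E has room for 4 more but only 1 remain, so it gets 3.
Total = 200×20 + 140×3 + 190×3 + 240×15 = 8590.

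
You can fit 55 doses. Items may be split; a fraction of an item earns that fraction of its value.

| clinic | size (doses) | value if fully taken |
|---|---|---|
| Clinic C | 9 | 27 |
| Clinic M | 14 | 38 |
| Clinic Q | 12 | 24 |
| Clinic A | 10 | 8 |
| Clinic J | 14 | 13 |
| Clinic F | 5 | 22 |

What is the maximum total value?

Best value per unit of size first: Clinic F 22/5≈4.4, Clinic C 27/9≈3, Clinic M 38/14≈2.71, Clinic Q 24/12≈2, Clinic J 13/14≈0.929, Clinic A 8/10≈0.8.
All 5 doses of Clinic F fit (value 22) — 50 remain.
Take all of Clinic C (9 doses, value 27) — 41 doses left.
Clinic M: take in full, 14 doses for value 38 — 27 left.
Clinic Q: take in full, 12 doses for value 24 — 15 left.
Clinic J: take in full, 14 doses for value 13 — 1 left.
Only 1 doses remain; take 1/10 of Clinic A for value 8×1/10 = 0.8.
Total value = 124.8.

124.8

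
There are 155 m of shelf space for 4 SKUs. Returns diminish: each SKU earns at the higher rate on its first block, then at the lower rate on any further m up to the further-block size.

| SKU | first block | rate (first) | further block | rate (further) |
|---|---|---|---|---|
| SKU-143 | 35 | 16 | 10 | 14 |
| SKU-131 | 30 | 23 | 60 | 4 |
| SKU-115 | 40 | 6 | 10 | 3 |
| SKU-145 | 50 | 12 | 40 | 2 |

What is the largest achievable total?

2170

Treat each block as its own option and order by rate: SKU-131/tier1 23 > SKU-143/tier1 16 > SKU-143/tier2 14 > SKU-145/tier1 12 > SKU-115/tier1 6 > SKU-131/tier2 4 > SKU-115/tier2 3 > SKU-145/tier2 2.
SKU-131/tier1 (23): +30 — 125 left.
SKU-143 tier1 at 16: fill all 35 — 90 left.
SKU-143/tier2 (14): +10 — 80 left.
SKU-145/tier1 (12): +50 — 30 left.
30 remain; put them into SKU-115 tier1 at 6.
Total = 23×30 + 16×35 + 14×10 + 12×50 + 6×30 = 2170.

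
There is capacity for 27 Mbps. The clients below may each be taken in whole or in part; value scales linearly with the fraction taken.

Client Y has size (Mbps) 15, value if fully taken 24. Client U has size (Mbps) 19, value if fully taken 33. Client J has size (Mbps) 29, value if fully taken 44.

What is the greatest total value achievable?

Sort by value density: Client U 33/19≈1.74, Client Y 24/15≈1.6, Client J 44/29≈1.52.
All 19 Mbps of Client U fit (value 33) — 8 remain.
Only 8 Mbps remain; take 8/15 of Client Y for value 24×8/15 = 12.8.
Total value = 45.8.

45.8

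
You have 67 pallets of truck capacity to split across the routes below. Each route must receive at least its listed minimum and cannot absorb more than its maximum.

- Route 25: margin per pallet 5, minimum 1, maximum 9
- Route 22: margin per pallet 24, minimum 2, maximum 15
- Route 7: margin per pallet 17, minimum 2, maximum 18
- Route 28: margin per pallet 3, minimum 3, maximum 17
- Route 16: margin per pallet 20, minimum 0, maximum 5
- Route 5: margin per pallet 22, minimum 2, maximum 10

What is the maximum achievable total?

Meeting every minimum uses 1+2+2+3+0+2 = 10 pallets, leaving 57.
Order the routes by margin per pallet: Route 22 24 > Route 5 22 > Route 16 20 > Route 7 17 > Route 25 5 > Route 28 3.
Route 22: +13 to 15 (cap) ; 44 left.
Route 5 takes 8 more to reach its cap of 10 ; 36 left.
Route 16: +5 to 5 (cap) ; 31 left.
Route 7: +16 to 18 (cap) ; 15 left.
Route 25: +8 to 9 (cap) ; 7 left.
Only 7 left; Route 28 takes them to reach 10.
Total = 5×9 + 24×15 + 17×18 + 3×10 + 20×5 + 22×10 = 1061.

1061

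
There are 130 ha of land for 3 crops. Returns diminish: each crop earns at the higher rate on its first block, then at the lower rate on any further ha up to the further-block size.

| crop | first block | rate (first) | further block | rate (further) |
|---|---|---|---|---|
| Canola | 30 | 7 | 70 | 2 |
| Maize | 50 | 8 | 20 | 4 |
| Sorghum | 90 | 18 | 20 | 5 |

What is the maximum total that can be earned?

1940

Treat each block as its own option and order by rate: Sorghum/T1 18 > Maize/T1 8 > Canola/T1 7 > Sorghum/T2 5 > Maize/T2 4 > Canola/T2 2.
Sorghum T1 at 18: fill all 90 → 40 left.
40 remain; put them into Maize T1 at 8.
Total = 18×90 + 8×40 = 1940.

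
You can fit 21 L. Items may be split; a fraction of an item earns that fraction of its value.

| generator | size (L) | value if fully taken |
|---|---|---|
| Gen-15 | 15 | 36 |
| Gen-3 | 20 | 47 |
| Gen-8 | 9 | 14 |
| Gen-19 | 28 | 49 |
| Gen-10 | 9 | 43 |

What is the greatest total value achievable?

Rank by value-to-size ratio: Gen-10 43/9≈4.78, Gen-15 36/15≈2.4, Gen-3 47/20≈2.35, Gen-19 49/28≈1.75, Gen-8 14/9≈1.56.
Gen-10: take in full, 9 L for value 43 → 12 left.
12 L left: a 12/15 share of Gen-15 gives 36×12/15 = 28.8.
Total value = 71.8.

71.8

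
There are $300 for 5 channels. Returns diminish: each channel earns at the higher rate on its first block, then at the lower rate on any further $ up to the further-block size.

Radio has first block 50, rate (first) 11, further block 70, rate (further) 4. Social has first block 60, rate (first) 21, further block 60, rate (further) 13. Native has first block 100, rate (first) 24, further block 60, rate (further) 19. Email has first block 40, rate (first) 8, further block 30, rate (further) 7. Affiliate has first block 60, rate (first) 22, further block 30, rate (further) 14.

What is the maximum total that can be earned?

6400

Rank every tier by rate: Native/tier1 24 > Affiliate/tier1 22 > Social/tier1 21 > Native/tier2 19 > Affiliate/tier2 14 > Social/tier2 13 > Radio/tier1 11 > Email/tier1 8 > Email/tier2 7 > Radio/tier2 4.
Native tier1 at 24: fill all 100 ; 200 left.
Affiliate tier1 at 22: fill all 60 ; 140 left.
Social tier1 at 21: fill all 60 ; 80 left.
Native tier2 at 19: fill all 60 ; 20 left.
Affiliate tier2 at 14: only 20 left, fill 20.
Total = 24×100 + 22×60 + 21×60 + 19×60 + 14×20 = 6400.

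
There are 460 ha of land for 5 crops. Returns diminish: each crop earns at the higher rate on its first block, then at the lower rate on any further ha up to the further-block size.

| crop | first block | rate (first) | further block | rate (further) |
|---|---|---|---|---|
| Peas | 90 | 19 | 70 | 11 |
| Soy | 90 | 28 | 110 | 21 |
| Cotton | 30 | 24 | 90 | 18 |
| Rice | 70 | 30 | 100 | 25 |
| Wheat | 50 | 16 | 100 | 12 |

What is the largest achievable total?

Rank every tier by rate: Rice/T1 30 > Soy/T1 28 > Rice/T2 25 > Cotton/T1 24 > Soy/T2 21 > Peas/T1 19 > Cotton/T2 18 > Wheat/T1 16 > Wheat/T2 12 > Peas/T2 11.
Rice/T1 (30): +70 — 390 left.
Soy T1 at 28: fill all 90 — 300 left.
Rice T2 at 25: fill all 100 — 200 left.
Cotton T1 at 24: fill all 30 — 170 left.
Fill Soy T2 block (110 at 21) — 60 left.
Peas T1 at 19: only 60 left, fill 60.
Total = 30×70 + 28×90 + 25×100 + 24×30 + 21×110 + 19×60 = 11290.

11290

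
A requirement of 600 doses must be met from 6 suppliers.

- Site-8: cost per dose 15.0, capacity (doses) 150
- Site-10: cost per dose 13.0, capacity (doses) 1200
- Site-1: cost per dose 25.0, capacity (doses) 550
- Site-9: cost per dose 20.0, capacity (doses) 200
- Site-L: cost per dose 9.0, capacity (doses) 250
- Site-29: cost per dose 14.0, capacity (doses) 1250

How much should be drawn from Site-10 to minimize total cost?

Use suppliers in increasing cost order.
Site-L (9.0): use full 250 — 350 doses to go.
Site-10 (13.0): take the remaining 350 — done.
Site-29, Site-8, Site-9, Site-1: unused.

350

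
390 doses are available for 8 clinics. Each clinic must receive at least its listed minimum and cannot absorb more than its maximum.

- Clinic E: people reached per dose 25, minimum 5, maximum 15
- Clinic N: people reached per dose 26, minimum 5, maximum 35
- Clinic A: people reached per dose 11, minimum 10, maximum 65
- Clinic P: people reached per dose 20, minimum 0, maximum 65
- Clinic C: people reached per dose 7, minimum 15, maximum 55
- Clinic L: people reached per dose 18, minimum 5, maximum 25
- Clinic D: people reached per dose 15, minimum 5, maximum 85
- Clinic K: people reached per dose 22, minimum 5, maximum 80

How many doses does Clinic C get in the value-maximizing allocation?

20

Meeting every minimum uses 5+5+10+0+15+5+5+5 = 50 doses, leaving 340.
Highest people reached per dose first: Clinic N 26 > Clinic E 25 > Clinic K 22 > Clinic P 20 > Clinic L 18 > Clinic D 15 > Clinic A 11 > Clinic C 7.
Give Clinic N 30 more to hit its cap of 35 ; 310 left.
Clinic E: +10 to 15 (cap) ; 300 left.
Clinic K: +75 to 80 (cap) ; 225 left.
Clinic P: +65 to 65 (cap) ; 160 left.
Clinic L takes 20 more to reach its cap of 25 ; 140 left.
Give Clinic D 80 more to hit its cap of 85 ; 60 left.
Give Clinic A 55 more to hit its cap of 65 ; 5 left.
Only 5 left; Clinic C takes them to reach 20.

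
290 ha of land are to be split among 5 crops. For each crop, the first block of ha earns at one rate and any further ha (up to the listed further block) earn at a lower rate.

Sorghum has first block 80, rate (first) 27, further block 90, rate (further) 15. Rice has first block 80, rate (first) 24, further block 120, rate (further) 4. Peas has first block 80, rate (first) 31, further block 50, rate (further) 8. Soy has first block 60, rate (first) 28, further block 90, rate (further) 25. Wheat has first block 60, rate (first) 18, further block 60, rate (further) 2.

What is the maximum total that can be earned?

8070

Treat each block as its own option and order by rate: Peas/first 31 > Soy/first 28 > Sorghum/first 27 > Soy/second 25 > Rice/first 24 > Wheat/first 18 > Sorghum/second 15 > Peas/second 8 > Rice/second 4 > Wheat/second 2.
Fill Peas first block (80 at 31) → 210 left.
Soy/first (28): +60 → 150 left.
Sorghum first at 27: fill all 80 → 70 left.
70 remain; put them into Soy second at 25.
Total = 31×80 + 28×60 + 27×80 + 25×70 = 8070.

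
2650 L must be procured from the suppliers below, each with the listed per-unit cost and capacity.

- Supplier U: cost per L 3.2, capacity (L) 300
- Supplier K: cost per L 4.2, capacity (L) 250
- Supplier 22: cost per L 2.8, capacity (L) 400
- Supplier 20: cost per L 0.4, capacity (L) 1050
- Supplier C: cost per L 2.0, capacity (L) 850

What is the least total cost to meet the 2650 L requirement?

4410

Fill from the cheapest supplier first.
Supplier 20 (0.4): use full 1050 — 1600 L to go.
Supplier C (2.0): use full 850 — 750 L to go.
Supplier 22 (2.8): use full 400 — 350 L to go.
Supplier U (3.2): use full 300 — 50 L to go.
Take 50 from Supplier K at 4.2 to finish.
Cost = 1050×0.4 + 850×2.0 + 400×2.8 + 300×3.2 + 50×4.2 = 4410.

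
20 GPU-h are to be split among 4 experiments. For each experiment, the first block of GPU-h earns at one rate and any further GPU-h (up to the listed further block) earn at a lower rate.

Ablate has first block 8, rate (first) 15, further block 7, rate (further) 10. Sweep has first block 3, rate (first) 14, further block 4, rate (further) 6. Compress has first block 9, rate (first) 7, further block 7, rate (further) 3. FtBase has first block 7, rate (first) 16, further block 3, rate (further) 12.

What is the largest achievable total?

Order all 8 blocks by rate: FtBase/tier1 16 > Ablate/tier1 15 > Sweep/tier1 14 > FtBase/tier2 12 > Ablate/tier2 10 > Compress/tier1 7 > Sweep/tier2 6 > Compress/tier2 3.
FtBase tier1 at 16: fill all 7 — 13 left.
Fill Ablate tier1 block (8 at 15) — 5 left.
Sweep tier1 at 14: fill all 3 — 2 left.
2 remain; put them into FtBase tier2 at 12.
Total = 16×7 + 15×8 + 14×3 + 12×2 = 298.

298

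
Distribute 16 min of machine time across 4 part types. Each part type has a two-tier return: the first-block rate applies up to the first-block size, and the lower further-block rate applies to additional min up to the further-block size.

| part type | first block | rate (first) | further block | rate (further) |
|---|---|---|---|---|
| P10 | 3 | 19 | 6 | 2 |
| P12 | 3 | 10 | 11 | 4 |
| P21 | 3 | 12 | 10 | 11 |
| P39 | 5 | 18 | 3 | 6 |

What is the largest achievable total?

238

Treat each block as its own option and order by rate: P10/first 19 > P39/first 18 > P21/first 12 > P21/second 11 > P12/first 10 > P39/second 6 > P12/second 4 > P10/second 2.
P10/first (19): +3 — 13 left.
P39/first (18): +5 — 8 left.
P21/first (12): +3 — 5 left.
P21 second at 11: only 5 left, fill 5.
Total = 19×3 + 18×5 + 12×3 + 11×5 = 238.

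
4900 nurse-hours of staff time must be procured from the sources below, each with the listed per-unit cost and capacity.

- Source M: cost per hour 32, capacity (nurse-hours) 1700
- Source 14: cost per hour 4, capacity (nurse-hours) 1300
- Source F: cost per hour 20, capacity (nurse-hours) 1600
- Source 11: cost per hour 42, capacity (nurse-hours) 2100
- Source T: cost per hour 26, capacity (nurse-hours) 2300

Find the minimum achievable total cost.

Cheapest first:
Source 14 at 4: take all 1300 nurse-hours ; 3600 still needed.
Take 1600 from Source F at 20 ; need 2000 more.
Source T at 26: take 2000 of its 2300 ; requirement met.
Source M, Source 11: unused.
Cost = 1300×4 + 1600×20 + 2000×26 = 89200.

89200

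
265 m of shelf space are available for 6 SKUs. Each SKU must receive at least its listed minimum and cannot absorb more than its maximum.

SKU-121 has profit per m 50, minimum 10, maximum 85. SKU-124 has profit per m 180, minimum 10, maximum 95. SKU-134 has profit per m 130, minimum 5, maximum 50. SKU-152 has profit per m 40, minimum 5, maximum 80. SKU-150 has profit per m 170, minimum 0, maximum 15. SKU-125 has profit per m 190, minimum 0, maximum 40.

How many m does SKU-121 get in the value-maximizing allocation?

Meeting every minimum uses 10+10+5+5+0+0 = 30 m, leaving 235.
Order the SKUs by profit per m: SKU-125 190 > SKU-124 180 > SKU-150 170 > SKU-134 130 > SKU-121 50 > SKU-152 40.
SKU-125 takes 40 more to reach its cap of 40 → 195 left.
Give SKU-124 85 more to hit its cap of 95 → 110 left.
Give SKU-150 15 more to hit its cap of 15 → 95 left.
SKU-134: +45 to 50 (cap) → 50 left.
SKU-121: +50 (room for 75) → 60. Pool exhausted.

60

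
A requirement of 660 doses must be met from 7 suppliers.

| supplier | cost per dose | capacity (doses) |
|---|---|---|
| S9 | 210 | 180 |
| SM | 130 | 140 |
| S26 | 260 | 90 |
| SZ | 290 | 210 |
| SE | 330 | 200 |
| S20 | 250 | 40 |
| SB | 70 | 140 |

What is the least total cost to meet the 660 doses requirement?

Cheapest first:
SB at 70: take all 140 doses → 520 still needed.
SM at 130: take all 140 doses → 380 still needed.
S9 (210): use full 180 → 200 doses to go.
S20 at 250: take all 40 doses → 160 still needed.
S26 (260): use full 90 → 70 doses to go.
SZ (290): take the remaining 70 → done.
SE: unused.
Cost = 140×70 + 140×130 + 180×210 + 40×250 + 90×260 + 70×290 = 119500.

119500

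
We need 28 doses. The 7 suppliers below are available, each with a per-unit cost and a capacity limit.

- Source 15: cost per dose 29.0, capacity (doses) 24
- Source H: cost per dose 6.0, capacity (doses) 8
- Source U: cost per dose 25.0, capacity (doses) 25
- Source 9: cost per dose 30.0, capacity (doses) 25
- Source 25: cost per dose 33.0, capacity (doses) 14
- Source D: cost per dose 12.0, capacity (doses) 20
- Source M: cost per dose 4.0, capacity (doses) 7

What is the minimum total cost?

Cheapest first:
Source M at 4.0: take all 7 doses — 21 still needed.
Source H (6.0): use full 8 — 13 doses to go.
Source D (12.0): take the remaining 13 — done.
Source U, Source 15, Source 9, Source 25: unused.
Cost = 7×4.0 + 8×6.0 + 13×12.0 = 232.

232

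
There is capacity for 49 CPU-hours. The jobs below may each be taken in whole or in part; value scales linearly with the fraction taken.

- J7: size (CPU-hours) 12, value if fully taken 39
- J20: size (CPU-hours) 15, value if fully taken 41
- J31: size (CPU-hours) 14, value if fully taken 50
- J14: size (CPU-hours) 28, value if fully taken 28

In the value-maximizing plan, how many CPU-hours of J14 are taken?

8

Rank by value-to-size ratio: J31 50/14≈3.57, J7 39/12≈3.25, J20 41/15≈2.73, J14 28/28≈1.
J31: take in full, 14 CPU-hours for value 50 → 35 left.
Take all of J7 (12 CPU-hours, value 39) → 23 CPU-hours left.
Take all of J20 (15 CPU-hours, value 41) → 8 CPU-hours left.
8 CPU-hours left: a 8/28 share of J14 gives 28×8/28 = 8.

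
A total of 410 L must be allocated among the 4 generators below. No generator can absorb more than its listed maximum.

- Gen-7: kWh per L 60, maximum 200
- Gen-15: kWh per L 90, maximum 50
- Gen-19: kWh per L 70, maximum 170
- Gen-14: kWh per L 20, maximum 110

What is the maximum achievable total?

27800

Order the generators by kWh per L: Gen-15 90 > Gen-19 70 > Gen-7 60 > Gen-14 20.
Give Gen-15 50 to hit its cap of 50 — 360 left.
Gen-19 takes 170 to reach its cap of 170 — 190 left.
Gen-7 has room for 200 but only 190 remain, so it gets 190.
Total = 60×190 + 90×50 + 70×170 = 27800.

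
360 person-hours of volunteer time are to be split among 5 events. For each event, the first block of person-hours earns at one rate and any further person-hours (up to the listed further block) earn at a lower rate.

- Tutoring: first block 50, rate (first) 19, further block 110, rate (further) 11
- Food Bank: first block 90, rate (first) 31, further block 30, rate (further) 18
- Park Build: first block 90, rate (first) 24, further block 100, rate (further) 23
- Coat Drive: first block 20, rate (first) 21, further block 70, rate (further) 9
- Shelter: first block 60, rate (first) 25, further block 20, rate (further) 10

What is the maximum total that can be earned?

Rank every tier by rate: Food Bank/tier1 31 > Shelter/tier1 25 > Park Build/tier1 24 > Park Build/tier2 23 > Coat Drive/tier1 21 > Tutoring/tier1 19 > Food Bank/tier2 18 > Tutoring/tier2 11 > Shelter/tier2 10 > Coat Drive/tier2 9.
Food Bank tier1 at 31: fill all 90 ; 270 left.
Fill Shelter tier1 block (60 at 25) ; 210 left.
Park Build/tier1 (24): +90 ; 120 left.
Fill Park Build tier2 block (100 at 23) ; 20 left.
Coat Drive tier1 at 21: fill all 20 ; 0 left.
Total = 31×90 + 25×60 + 24×90 + 23×100 + 21×20 = 9170.

9170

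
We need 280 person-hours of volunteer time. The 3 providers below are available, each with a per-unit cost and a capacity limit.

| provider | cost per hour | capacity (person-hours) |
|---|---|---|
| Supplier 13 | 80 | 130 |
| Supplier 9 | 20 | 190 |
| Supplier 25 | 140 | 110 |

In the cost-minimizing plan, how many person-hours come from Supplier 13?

Fill from the cheapest provider first.
Take 190 from Supplier 9 at 20 — need 90 more.
Supplier 13 (80): take the remaining 90 — done.
Supplier 25: unused.

90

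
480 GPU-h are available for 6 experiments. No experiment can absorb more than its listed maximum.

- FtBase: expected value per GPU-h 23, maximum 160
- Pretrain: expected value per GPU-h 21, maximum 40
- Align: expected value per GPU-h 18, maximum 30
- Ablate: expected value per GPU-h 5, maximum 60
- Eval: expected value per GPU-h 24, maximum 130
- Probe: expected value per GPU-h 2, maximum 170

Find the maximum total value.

Highest expected value per GPU-h first: Eval 24 > FtBase 23 > Pretrain 21 > Align 18 > Ablate 5 > Probe 2.
Give Eval 130 to hit its cap of 130 ; 350 left.
FtBase: +160 to 160 (cap) ; 190 left.
Pretrain takes 40 to reach its cap of 40 ; 150 left.
Align takes 30 to reach its cap of 30 ; 120 left.
Ablate: +60 to 60 (cap) ; 60 left.
Probe has room for 170 but only 60 remain, so it gets 60.
Total = 23×160 + 21×40 + 18×30 + 5×60 + 24×130 + 2×60 = 8600.

8600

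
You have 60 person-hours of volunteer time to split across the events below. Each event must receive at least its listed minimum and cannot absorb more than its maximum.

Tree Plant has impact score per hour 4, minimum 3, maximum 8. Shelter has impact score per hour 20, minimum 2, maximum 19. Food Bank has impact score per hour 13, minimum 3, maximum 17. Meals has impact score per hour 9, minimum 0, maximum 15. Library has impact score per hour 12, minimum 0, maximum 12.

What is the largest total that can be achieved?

838

Meeting every minimum uses 3+2+3+0+0 = 8 person-hours, leaving 52.
Rank by impact score per hour: Shelter 20 > Food Bank 13 > Library 12 > Meals 9 > Tree Plant 4.
Shelter: +17 to 19 (cap) — 35 left.
Food Bank: +14 to 17 (cap) — 21 left.
Give Library 12 more to hit its cap of 12 — 9 left.
Meals has room for 15 more but only 9 remain, so it gets 9.
Total = 4×3 + 20×19 + 13×17 + 9×9 + 12×12 = 838.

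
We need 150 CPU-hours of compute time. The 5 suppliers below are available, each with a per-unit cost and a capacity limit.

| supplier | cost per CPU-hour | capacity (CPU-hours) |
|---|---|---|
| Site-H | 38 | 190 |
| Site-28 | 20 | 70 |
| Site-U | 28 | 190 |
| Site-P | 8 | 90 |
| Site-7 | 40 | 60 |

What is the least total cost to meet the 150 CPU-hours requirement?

Fill from the cheapest supplier first.
Site-P (8): use full 90 — 60 CPU-hours to go.
Take 60 from Site-28 at 20 to finish.
Site-U, Site-H, Site-7: unused.
Cost = 90×8 + 60×20 = 1920.

1920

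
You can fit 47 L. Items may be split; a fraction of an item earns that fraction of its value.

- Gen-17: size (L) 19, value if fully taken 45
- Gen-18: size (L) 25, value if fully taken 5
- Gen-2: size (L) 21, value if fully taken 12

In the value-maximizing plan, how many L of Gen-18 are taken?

Rank by value-to-size ratio: Gen-17 45/19≈2.37, Gen-2 12/21≈0.571, Gen-18 5/25≈0.2.
Gen-17: take in full, 19 L for value 45 ; 28 left.
Gen-2: take in full, 21 L for value 12 ; 7 left.
Fill the last 7 L with part of Gen-18: 7/25 of it earns 1.4.

7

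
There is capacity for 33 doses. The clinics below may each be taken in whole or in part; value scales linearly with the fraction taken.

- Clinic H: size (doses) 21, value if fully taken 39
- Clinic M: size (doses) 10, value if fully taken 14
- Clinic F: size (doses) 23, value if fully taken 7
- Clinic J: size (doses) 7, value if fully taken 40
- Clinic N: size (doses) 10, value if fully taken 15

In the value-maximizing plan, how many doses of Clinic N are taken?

5

Sort by value density: Clinic J 40/7≈5.71, Clinic H 39/21≈1.86, Clinic N 15/10≈1.5, Clinic M 14/10≈1.4, Clinic F 7/23≈0.304.
Take all of Clinic J (7 doses, value 40) — 26 doses left.
Take all of Clinic H (21 doses, value 39) — 5 doses left.
Only 5 doses remain; take 5/10 of Clinic N for value 15×5/10 = 7.5.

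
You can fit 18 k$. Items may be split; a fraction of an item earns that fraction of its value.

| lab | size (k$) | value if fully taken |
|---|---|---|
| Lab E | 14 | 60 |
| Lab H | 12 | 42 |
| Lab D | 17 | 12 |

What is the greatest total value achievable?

Sort by value density: Lab E 60/14≈4.29, Lab H 42/12≈3.5, Lab D 12/17≈0.706.
All 14 k$ of Lab E fit (value 60) → 4 remain.
Only 4 k$ remain; take 4/12 of Lab H for value 42×4/12 = 14.
Total value = 74.

74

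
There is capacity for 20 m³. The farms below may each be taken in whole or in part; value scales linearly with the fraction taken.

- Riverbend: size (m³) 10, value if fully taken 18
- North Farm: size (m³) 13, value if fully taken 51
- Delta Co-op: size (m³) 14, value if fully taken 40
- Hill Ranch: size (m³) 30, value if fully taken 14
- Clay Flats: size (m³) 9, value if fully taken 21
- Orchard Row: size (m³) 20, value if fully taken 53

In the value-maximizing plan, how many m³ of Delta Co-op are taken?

Rank by value-to-size ratio: North Farm 51/13≈3.92, Delta Co-op 40/14≈2.86, Orchard Row 53/20≈2.65, Clay Flats 21/9≈2.33, Riverbend 18/10≈1.8, Hill Ranch 14/30≈0.467.
North Farm: take in full, 13 m³ for value 51 → 7 left.
7 m³ left: a 7/14 share of Delta Co-op gives 40×7/14 = 20.

7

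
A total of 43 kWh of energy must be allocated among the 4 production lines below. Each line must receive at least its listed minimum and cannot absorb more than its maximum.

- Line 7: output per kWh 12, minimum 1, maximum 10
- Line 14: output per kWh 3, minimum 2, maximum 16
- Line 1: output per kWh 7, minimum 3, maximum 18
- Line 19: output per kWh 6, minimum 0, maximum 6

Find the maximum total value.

Meeting every minimum uses 1+2+3+0 = 6 kWh, leaving 37.
Highest output per kWh first: Line 7 12 > Line 1 7 > Line 19 6 > Line 14 3.
Line 7 takes 9 more to reach its cap of 10 ; 28 left.
Give Line 1 15 more to hit its cap of 18 ; 13 left.
Line 19: +6 to 6 (cap) ; 7 left.
Line 14 has room for 14 more but only 7 remain, so it gets 9.
Total = 12×10 + 3×9 + 7×18 + 6×6 = 309.

309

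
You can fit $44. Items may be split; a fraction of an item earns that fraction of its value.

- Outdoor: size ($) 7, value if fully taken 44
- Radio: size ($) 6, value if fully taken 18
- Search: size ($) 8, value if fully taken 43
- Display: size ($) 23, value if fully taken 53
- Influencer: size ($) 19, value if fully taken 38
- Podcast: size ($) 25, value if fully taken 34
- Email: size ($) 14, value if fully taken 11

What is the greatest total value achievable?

158

Rank by value-to-size ratio: Outdoor 44/7≈6.29, Search 43/8≈5.38, Radio 18/6≈3, Display 53/23≈2.3, Influencer 38/19≈2, Podcast 34/25≈1.36, Email 11/14≈0.786.
All 7 $ of Outdoor fit (value 44) ; 37 remain.
Take all of Search (8 $, value 43) ; 29 $ left.
Take all of Radio (6 $, value 18) ; 23 $ left.
Display: take in full, 23 $ for value 53 ; 0 left.
Total value = 158.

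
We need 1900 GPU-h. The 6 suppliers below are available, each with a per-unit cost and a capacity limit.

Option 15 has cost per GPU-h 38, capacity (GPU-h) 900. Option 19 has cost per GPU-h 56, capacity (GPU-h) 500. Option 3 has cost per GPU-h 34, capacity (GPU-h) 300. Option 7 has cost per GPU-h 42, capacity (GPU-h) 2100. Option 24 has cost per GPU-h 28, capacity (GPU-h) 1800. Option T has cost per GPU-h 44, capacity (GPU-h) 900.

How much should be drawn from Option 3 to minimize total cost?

100

Fill from the cheapest supplier first.
Option 24 at 28: take all 1800 GPU-h — 100 still needed.
Option 3 at 34: take 100 of its 300 — requirement met.
Option 15, Option 7, Option T, Option 19: unused.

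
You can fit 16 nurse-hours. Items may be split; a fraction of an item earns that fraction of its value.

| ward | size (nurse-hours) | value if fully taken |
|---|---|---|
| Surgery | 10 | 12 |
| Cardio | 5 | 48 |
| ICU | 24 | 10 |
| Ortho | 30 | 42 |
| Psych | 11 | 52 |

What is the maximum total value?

Sort by value density: Cardio 48/5≈9.6, Psych 52/11≈4.73, Ortho 42/30≈1.4, Surgery 12/10≈1.2, ICU 10/24≈0.417.
All 5 nurse-hours of Cardio fit (value 48) ; 11 remain.
Psych: take in full, 11 nurse-hours for value 52 ; 0 left.
Total value = 100.

100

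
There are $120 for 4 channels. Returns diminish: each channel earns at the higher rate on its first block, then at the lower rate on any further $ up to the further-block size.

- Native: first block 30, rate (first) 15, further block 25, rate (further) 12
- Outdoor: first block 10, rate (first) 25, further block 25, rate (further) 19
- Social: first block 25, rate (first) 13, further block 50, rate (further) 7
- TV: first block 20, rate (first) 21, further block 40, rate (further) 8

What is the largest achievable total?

2040

Rank every tier by rate: Outdoor/first 25 > TV/first 21 > Outdoor/second 19 > Native/first 15 > Social/first 13 > Native/second 12 > TV/second 8 > Social/second 7.
Outdoor/first (25): +10 → 110 left.
Fill TV first block (20 at 21) → 90 left.
Fill Outdoor second block (25 at 19) → 65 left.
Fill Native first block (30 at 15) → 35 left.
Social/first (13): +25 → 10 left.
10 remain; put them into Native second at 12.
Total = 25×10 + 21×20 + 19×25 + 15×30 + 13×25 + 12×10 = 2040.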